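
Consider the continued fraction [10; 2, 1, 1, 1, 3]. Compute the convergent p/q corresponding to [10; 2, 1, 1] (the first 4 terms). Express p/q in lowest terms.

52/5

Use the convergent recurrence hₖ = aₖ·hₖ₋₁ + hₖ₋₂ (and likewise for the denominators kₖ):
a_0 = 10: 10/1
a_1 = 2: 21/2
a_2 = 1: 31/3
a_3 = 1: 52/5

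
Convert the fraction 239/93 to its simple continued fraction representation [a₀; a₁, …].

[2; 1, 1, 3, 13]

Apply division with remainder until the remainder is 0:
239 = 2·93 + 53, so a_0 = 2
93 = 1·53 + 40, so a_1 = 1
53 = 1·40 + 13, so a_2 = 1
40 = 3·13 + 1, so a_3 = 3
13 = 13·1 + 0, so a_4 = 13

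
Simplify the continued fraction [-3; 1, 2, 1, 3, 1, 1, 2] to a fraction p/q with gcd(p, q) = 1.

-197/87

a_0 = -3: -3/1
a_1 = 1: -2/1
a_2 = 2: -7/3
a_3 = 1: -9/4
a_4 = 3: -34/15
a_5 = 1: -43/19
a_6 = 1: -77/34
a_7 = 2: -197/87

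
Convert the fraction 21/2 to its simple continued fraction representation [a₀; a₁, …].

Repeatedly divide and take the remainder:
21 = 10·2 + 1, so a_0 = 10
2 = 2·1 + 0, so a_1 = 2

[10; 2]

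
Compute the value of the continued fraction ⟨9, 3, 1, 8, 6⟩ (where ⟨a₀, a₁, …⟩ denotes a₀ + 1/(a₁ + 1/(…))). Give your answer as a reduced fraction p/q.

Start with 6.
8 + 1/(6/1) = 8 + 1/6 = 49/6
1 + 1/(49/6) = 1 + 6/49 = 55/49
3 + 1/(55/49) = 3 + 49/55 = 214/55
9 + 1/(214/55) = 9 + 55/214 = 1981/214

1981/214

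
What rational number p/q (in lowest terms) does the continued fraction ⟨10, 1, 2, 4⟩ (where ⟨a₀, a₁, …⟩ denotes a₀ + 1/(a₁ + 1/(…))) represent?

139/13

a_0 = 10: 10/1
a_1 = 1: 11/1
a_2 = 2: 32/3
a_3 = 4: 139/13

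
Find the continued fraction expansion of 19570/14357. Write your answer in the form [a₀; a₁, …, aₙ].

[1; 2, 1, 3, 15, 12, 7]

Repeatedly divide and take the remainder:
19570 ÷ 14357 → quotient 1, remainder 5213
14357 ÷ 5213 → quotient 2, remainder 3931
5213 ÷ 3931 → quotient 1, remainder 1282
3931 ÷ 1282 → quotient 3, remainder 85
1282 ÷ 85 → quotient 15, remainder 7
85 ÷ 7 → quotient 12, remainder 1
7 ÷ 1 → quotient 7, remainder 0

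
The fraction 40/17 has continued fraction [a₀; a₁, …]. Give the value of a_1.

2

⌊40/17⌋ = 2, remainder 6
⌊17/6⌋ = 2, remainder 5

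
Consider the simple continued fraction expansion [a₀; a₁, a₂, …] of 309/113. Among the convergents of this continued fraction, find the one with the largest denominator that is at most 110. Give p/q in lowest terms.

134/49

a_0 = 2: 2/1  (≤ bound)
a_1 = 1: 3/1  (≤ bound)
a_2 = 2: 8/3  (≤ bound)
a_3 = 1: 11/4  (≤ bound)
a_4 = 3: 41/15  (≤ bound)
a_5 = 3: 134/49  (≤ bound)
a_6 = 2: 309/113  (> 110, stop)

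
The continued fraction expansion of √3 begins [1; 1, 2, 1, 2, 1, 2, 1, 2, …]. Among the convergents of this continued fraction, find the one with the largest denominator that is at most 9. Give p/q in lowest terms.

a_0 = 1: 1/1  (≤ bound)
a_1 = 1: 2/1  (≤ bound)
a_2 = 2: 5/3  (≤ bound)
a_3 = 1: 7/4  (≤ bound)
a_4 = 2: 19/11  (> 9, stop)

7/4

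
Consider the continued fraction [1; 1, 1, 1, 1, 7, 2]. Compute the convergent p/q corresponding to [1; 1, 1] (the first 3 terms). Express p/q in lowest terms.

3/2

Compute successive convergents:
a_0 = 1: 1/1
a_1 = 1: 2/1
a_2 = 1: 3/2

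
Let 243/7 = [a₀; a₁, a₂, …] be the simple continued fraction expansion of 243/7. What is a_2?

2

243 = 34·7 + 5, so a_0 = 34
7 = 1·5 + 2, so a_1 = 1
5 = 2·2 + 1, so a_2 = 2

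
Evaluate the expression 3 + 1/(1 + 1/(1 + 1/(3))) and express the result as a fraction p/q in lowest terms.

Start with 3.
1 + 1/(3/1) = 1 + 1/3 = 4/3
1 + 1/(4/3) = 1 + 3/4 = 7/4
3 + 1/(7/4) = 3 + 4/7 = 25/7

25/7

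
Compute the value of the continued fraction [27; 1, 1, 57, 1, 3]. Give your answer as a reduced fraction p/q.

12817/466

Compute successive convergents:
a_0 = 27: 27/1
a_1 = 1: 28/1
a_2 = 1: 55/2
a_3 = 57: 3163/115
a_4 = 1: 3218/117
a_5 = 3: 12817/466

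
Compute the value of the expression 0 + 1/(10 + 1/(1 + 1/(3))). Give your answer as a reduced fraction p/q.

Start with 3.
1 + 1/(3/1) = 1 + 1/3 = 4/3
10 + 1/(4/3) = 10 + 3/4 = 43/4
0 + 1/(43/4) = 0 + 4/43 = 4/43

4/43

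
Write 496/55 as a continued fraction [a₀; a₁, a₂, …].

⌊496/55⌋ = 9, remainder 1
⌊55/1⌋ = 55, remainder 0

[9; 55]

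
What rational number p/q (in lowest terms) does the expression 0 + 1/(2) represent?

1/2

Start with 2.
0 + 1/(2/1) = 0 + 1/2 = 1/2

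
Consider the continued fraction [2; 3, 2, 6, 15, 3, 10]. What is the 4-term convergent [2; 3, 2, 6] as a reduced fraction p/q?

Start with 6.
2 + 1/(6/1) = 2 + 1/6 = 13/6
3 + 1/(13/6) = 3 + 6/13 = 45/13
2 + 1/(45/13) = 2 + 13/45 = 103/45

103/45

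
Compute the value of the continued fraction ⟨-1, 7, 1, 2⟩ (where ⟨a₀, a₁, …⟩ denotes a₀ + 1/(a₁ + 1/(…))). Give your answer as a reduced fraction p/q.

Starting at the tail and folding back:
Start with 2.
1 + 1/(2/1) = 1 + 1/2 = 3/2
7 + 1/(3/2) = 7 + 2/3 = 23/3
-1 + 1/(23/3) = -1 + 3/23 = -20/23

-20/23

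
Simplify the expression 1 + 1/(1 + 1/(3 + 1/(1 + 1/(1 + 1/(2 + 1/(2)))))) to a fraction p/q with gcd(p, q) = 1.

98/55

Compute successive convergents:
a_0 = 1: 1/1
a_1 = 1: 2/1
a_2 = 3: 7/4
a_3 = 1: 9/5
a_4 = 1: 16/9
a_5 = 2: 41/23
a_6 = 2: 98/55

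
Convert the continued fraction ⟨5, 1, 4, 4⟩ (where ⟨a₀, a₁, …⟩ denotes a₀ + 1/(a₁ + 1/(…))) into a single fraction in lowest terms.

122/21

Compute successive convergents:
a_0 = 5: 5/1
a_1 = 1: 6/1
a_2 = 4: 29/5
a_3 = 4: 122/21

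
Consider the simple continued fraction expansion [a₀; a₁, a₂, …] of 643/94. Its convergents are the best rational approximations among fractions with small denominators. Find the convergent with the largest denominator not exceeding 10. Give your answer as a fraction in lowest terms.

a_0 = 6: 6/1  (≤ bound)
a_1 = 1: 7/1  (≤ bound)
a_2 = 5: 41/6  (≤ bound)
a_3 = 3: 130/19  (> 10, stop)

41/6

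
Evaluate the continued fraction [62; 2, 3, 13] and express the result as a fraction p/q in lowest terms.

Start with 13.
3 + 1/(13/1) = 3 + 1/13 = 40/13
2 + 1/(40/13) = 2 + 13/40 = 93/40
62 + 1/(93/40) = 62 + 40/93 = 5806/93

5806/93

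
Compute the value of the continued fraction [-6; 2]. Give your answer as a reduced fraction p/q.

-11/2

Start with 2.
-6 + 1/(2/1) = -6 + 1/2 = -11/2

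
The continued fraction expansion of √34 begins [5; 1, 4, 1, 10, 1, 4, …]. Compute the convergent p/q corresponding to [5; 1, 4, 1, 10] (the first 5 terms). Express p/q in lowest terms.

379/65

Work from the innermost term outward:
Start with 10.
1 + 1/(10/1) = 1 + 1/10 = 11/10
4 + 1/(11/10) = 4 + 10/11 = 54/11
1 + 1/(54/11) = 1 + 11/54 = 65/54
5 + 1/(65/54) = 5 + 54/65 = 379/65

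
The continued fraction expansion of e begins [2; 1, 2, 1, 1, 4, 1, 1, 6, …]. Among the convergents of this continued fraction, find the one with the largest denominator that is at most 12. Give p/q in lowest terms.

List convergents until the denominator exceeds the bound:
a_0 = 2: 2/1  (≤ bound)
a_1 = 1: 3/1  (≤ bound)
a_2 = 2: 8/3  (≤ bound)
a_3 = 1: 11/4  (≤ bound)
a_4 = 1: 19/7  (≤ bound)
a_5 = 4: 87/32  (> 12, stop)

19/7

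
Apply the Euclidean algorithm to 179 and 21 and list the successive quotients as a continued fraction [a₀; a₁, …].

179 ÷ 21 → quotient 8, remainder 11
21 ÷ 11 → quotient 1, remainder 10
11 ÷ 10 → quotient 1, remainder 1
10 ÷ 1 → quotient 10, remainder 0

[8; 1, 1, 10]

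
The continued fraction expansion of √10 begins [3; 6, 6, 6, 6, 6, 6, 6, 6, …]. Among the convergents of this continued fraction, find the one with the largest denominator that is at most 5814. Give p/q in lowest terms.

4443/1405

a_0 = 3: 3/1  (≤ bound)
a_1 = 6: 19/6  (≤ bound)
a_2 = 6: 117/37  (≤ bound)
a_3 = 6: 721/228  (≤ bound)
a_4 = 6: 4443/1405  (≤ bound)
a_5 = 6: 27379/8658  (> 5814, stop)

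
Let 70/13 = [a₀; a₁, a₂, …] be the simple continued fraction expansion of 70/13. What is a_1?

2

70 ÷ 13 → quotient 5, remainder 5
13 ÷ 5 → quotient 2, remainder 3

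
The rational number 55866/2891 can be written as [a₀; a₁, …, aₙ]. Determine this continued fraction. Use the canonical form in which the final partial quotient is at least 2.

⌊55866/2891⌋ = 19, remainder 937
⌊2891/937⌋ = 3, remainder 80
⌊937/80⌋ = 11, remainder 57
⌊80/57⌋ = 1, remainder 23
⌊57/23⌋ = 2, remainder 11
⌊23/11⌋ = 2, remainder 1
⌊11/1⌋ = 11, remainder 0

[19; 3, 11, 1, 2, 2, 11]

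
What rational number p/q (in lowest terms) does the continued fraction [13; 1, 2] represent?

Starting at the tail and folding back:
Start with 2.
1 + 1/(2/1) = 1 + 1/2 = 3/2
13 + 1/(3/2) = 13 + 2/3 = 41/3

41/3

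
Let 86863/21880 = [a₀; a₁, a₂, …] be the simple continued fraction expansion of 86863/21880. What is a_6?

6

Apply division with remainder until the remainder is 0:
⌊86863/21880⌋ = 3, remainder 21223
⌊21880/21223⌋ = 1, remainder 657
⌊21223/657⌋ = 32, remainder 199
⌊657/199⌋ = 3, remainder 60
⌊199/60⌋ = 3, remainder 19
⌊60/19⌋ = 3, remainder 3
⌊19/3⌋ = 6, remainder 1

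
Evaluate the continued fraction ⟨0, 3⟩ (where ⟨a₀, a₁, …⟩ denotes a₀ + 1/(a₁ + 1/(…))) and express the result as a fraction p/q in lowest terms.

1/3

Start with 3.
0 + 1/(3/1) = 0 + 1/3 = 1/3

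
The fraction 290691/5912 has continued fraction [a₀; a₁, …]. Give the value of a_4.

2

290691 = 49·5912 + 1003, so a_0 = 49
5912 = 5·1003 + 897, so a_1 = 5
1003 = 1·897 + 106, so a_2 = 1
897 = 8·106 + 49, so a_3 = 8
106 = 2·49 + 8, so a_4 = 2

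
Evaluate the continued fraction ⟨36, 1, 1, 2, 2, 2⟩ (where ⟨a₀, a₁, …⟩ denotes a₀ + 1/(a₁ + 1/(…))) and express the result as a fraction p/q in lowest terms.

1061/29

Start with 2.
2 + 1/(2/1) = 2 + 1/2 = 5/2
2 + 1/(5/2) = 2 + 2/5 = 12/5
1 + 1/(12/5) = 1 + 5/12 = 17/12
1 + 1/(17/12) = 1 + 12/17 = 29/17
36 + 1/(29/17) = 36 + 17/29 = 1061/29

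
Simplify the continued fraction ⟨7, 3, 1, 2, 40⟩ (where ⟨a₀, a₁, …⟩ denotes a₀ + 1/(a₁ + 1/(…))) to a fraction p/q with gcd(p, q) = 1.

3229/444

Start with 40.
2 + 1/(40/1) = 2 + 1/40 = 81/40
1 + 1/(81/40) = 1 + 40/81 = 121/81
3 + 1/(121/81) = 3 + 81/121 = 444/121
7 + 1/(444/121) = 7 + 121/444 = 3229/444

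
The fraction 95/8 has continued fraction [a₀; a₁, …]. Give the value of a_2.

7

⌊95/8⌋ = 11, remainder 7
⌊8/7⌋ = 1, remainder 1
⌊7/1⌋ = 7, remainder 0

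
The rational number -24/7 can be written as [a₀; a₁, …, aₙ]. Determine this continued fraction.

[-4; 1, 1, 3]

Run the Euclidean algorithm, recording each quotient:
-24 ÷ 7 → quotient -4, remainder 4
7 ÷ 4 → quotient 1, remainder 3
4 ÷ 3 → quotient 1, remainder 1
3 ÷ 1 → quotient 3, remainder 0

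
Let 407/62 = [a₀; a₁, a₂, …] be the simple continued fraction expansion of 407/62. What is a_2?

1

Apply division with remainder until the remainder is 0:
407 ÷ 62 → quotient 6, remainder 35
62 ÷ 35 → quotient 1, remainder 27
35 ÷ 27 → quotient 1, remainder 8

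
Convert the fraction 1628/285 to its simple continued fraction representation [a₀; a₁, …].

1628 = 5·285 + 203, so a_0 = 5
285 = 1·203 + 82, so a_1 = 1
203 = 2·82 + 39, so a_2 = 2
82 = 2·39 + 4, so a_3 = 2
39 = 9·4 + 3, so a_4 = 9
4 = 1·3 + 1, so a_5 = 1
3 = 3·1 + 0, so a_6 = 3

[5; 1, 2, 2, 9, 1, 3]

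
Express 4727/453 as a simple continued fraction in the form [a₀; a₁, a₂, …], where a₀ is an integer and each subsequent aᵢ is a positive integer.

Apply division with remainder until the remainder is 0:
⌊4727/453⌋ = 10, remainder 197
⌊453/197⌋ = 2, remainder 59
⌊197/59⌋ = 3, remainder 20
⌊59/20⌋ = 2, remainder 19
⌊20/19⌋ = 1, remainder 1
⌊19/1⌋ = 19, remainder 0

[10; 2, 3, 2, 1, 19]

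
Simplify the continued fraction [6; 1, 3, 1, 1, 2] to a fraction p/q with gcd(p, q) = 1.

a_0 = 6: 6/1
a_1 = 1: 7/1
a_2 = 3: 27/4
a_3 = 1: 34/5
a_4 = 1: 61/9
a_5 = 2: 156/23

156/23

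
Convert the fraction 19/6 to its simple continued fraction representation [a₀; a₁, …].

Apply division with remainder until the remainder is 0:
19 = 3·6 + 1, so a_0 = 3
6 = 6·1 + 0, so a_1 = 6

[3; 6]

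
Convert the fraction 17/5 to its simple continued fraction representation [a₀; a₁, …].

[3; 2, 2]

Apply division with remainder until the remainder is 0:
17 = 3·5 + 2, so a_0 = 3
5 = 2·2 + 1, so a_1 = 2
2 = 2·1 + 0, so a_2 = 2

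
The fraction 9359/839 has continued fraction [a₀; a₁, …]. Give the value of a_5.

11

Repeatedly divide and take the remainder:
⌊9359/839⌋ = 11, remainder 130
⌊839/130⌋ = 6, remainder 59
⌊130/59⌋ = 2, remainder 12
⌊59/12⌋ = 4, remainder 11
⌊12/11⌋ = 1, remainder 1
⌊11/1⌋ = 11, remainder 0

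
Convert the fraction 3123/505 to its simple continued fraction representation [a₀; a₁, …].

[6; 5, 2, 3, 13]

Repeatedly divide and take the remainder:
3123 ÷ 505 → quotient 6, remainder 93
505 ÷ 93 → quotient 5, remainder 40
93 ÷ 40 → quotient 2, remainder 13
40 ÷ 13 → quotient 3, remainder 1
13 ÷ 1 → quotient 13, remainder 0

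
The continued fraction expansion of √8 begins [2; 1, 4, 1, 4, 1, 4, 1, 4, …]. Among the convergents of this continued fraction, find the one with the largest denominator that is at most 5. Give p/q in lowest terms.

a_0 = 2: 2/1  (≤ bound)
a_1 = 1: 3/1  (≤ bound)
a_2 = 4: 14/5  (≤ bound)
a_3 = 1: 17/6  (> 5, stop)

14/5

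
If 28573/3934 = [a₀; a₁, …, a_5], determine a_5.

5

Repeatedly divide and take the remainder:
⌊28573/3934⌋ = 7, remainder 1035
⌊3934/1035⌋ = 3, remainder 829
⌊1035/829⌋ = 1, remainder 206
⌊829/206⌋ = 4, remainder 5
⌊206/5⌋ = 41, remainder 1
⌊5/1⌋ = 5, remainder 0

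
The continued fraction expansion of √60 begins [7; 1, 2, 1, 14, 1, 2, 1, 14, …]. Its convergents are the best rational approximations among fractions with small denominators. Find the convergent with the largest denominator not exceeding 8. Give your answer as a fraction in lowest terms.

31/4

List convergents until the denominator exceeds the bound:
a_0 = 7: 7/1  (≤ bound)
a_1 = 1: 8/1  (≤ bound)
a_2 = 2: 23/3  (≤ bound)
a_3 = 1: 31/4  (≤ bound)
a_4 = 14: 457/59  (> 8, stop)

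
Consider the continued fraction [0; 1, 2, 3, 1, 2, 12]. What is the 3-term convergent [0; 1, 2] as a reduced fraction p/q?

2/3

Use the convergent recurrence hₖ = aₖ·hₖ₋₁ + hₖ₋₂ (and likewise for the denominators kₖ):
a_0 = 0: 0/1
a_1 = 1: 1/1
a_2 = 2: 2/3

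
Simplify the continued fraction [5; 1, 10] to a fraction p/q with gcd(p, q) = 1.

65/11

Starting at the tail and folding back:
Start with 10.
1 + 1/(10/1) = 1 + 1/10 = 11/10
5 + 1/(11/10) = 5 + 10/11 = 65/11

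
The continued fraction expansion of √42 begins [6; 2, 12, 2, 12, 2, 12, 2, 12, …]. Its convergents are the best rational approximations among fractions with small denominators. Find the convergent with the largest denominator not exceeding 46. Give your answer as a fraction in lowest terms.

a_0 = 6: 6/1  (≤ bound)
a_1 = 2: 13/2  (≤ bound)
a_2 = 12: 162/25  (≤ bound)
a_3 = 2: 337/52  (> 46, stop)

162/25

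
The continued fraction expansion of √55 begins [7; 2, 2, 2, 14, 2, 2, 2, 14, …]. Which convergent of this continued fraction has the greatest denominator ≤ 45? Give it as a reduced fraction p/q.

a_0 = 7: 7/1  (≤ bound)
a_1 = 2: 15/2  (≤ bound)
a_2 = 2: 37/5  (≤ bound)
a_3 = 2: 89/12  (≤ bound)
a_4 = 14: 1283/173  (> 45, stop)

89/12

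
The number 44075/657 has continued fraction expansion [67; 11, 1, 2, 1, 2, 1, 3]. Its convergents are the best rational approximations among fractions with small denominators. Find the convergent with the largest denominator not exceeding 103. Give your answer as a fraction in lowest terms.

3153/47

a_0 = 67: 67/1  (≤ bound)
a_1 = 11: 738/11  (≤ bound)
a_2 = 1: 805/12  (≤ bound)
a_3 = 2: 2348/35  (≤ bound)
a_4 = 1: 3153/47  (≤ bound)
a_5 = 2: 8654/129  (> 103, stop)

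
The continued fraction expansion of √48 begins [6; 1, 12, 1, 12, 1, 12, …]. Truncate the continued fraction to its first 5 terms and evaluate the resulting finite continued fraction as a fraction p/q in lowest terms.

Build up convergents one term at a time:
a_0 = 6: 6/1
a_1 = 1: 7/1
a_2 = 12: 90/13
a_3 = 1: 97/14
a_4 = 12: 1254/181

1254/181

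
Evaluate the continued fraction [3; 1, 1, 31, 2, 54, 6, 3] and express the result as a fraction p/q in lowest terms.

Collapse the nested fraction from the inside out:
Start with 3.
6 + 1/(3/1) = 6 + 1/3 = 19/3
54 + 1/(19/3) = 54 + 3/19 = 1029/19
2 + 1/(1029/19) = 2 + 19/1029 = 2077/1029
31 + 1/(2077/1029) = 31 + 1029/2077 = 65416/2077
1 + 1/(65416/2077) = 1 + 2077/65416 = 67493/65416
1 + 1/(67493/65416) = 1 + 65416/67493 = 132909/67493
3 + 1/(132909/67493) = 3 + 67493/132909 = 466220/132909

466220/132909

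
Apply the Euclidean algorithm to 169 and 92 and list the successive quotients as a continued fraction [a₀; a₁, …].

[1; 1, 5, 7, 2]

⌊169/92⌋ = 1, remainder 77
⌊92/77⌋ = 1, remainder 15
⌊77/15⌋ = 5, remainder 2
⌊15/2⌋ = 7, remainder 1
⌊2/1⌋ = 2, remainder 0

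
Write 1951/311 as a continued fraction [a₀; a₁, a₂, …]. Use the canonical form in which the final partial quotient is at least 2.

[6; 3, 1, 1, 1, 13, 2]

1951 ÷ 311 → quotient 6, remainder 85
311 ÷ 85 → quotient 3, remainder 56
85 ÷ 56 → quotient 1, remainder 29
56 ÷ 29 → quotient 1, remainder 27
29 ÷ 27 → quotient 1, remainder 2
27 ÷ 2 → quotient 13, remainder 1
2 ÷ 1 → quotient 2, remainder 0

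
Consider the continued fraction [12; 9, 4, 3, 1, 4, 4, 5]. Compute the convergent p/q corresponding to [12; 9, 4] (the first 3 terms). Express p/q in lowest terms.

Build up convergents one term at a time:
a_0 = 12: 12/1
a_1 = 9: 109/9
a_2 = 4: 448/37

448/37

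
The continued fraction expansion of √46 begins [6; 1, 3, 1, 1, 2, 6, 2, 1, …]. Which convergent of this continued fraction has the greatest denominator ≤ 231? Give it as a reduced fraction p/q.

a_0 = 6: 6/1  (≤ bound)
a_1 = 1: 7/1  (≤ bound)
a_2 = 3: 27/4  (≤ bound)
a_3 = 1: 34/5  (≤ bound)
a_4 = 1: 61/9  (≤ bound)
a_5 = 2: 156/23  (≤ bound)
a_6 = 6: 997/147  (≤ bound)
a_7 = 2: 2150/317  (> 231, stop)

997/147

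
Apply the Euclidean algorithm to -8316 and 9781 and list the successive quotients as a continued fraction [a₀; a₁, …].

[-1; 6, 1, 2, 11, 43]

⌊-8316/9781⌋ = -1, remainder 1465
⌊9781/1465⌋ = 6, remainder 991
⌊1465/991⌋ = 1, remainder 474
⌊991/474⌋ = 2, remainder 43
⌊474/43⌋ = 11, remainder 1
⌊43/1⌋ = 43, remainder 0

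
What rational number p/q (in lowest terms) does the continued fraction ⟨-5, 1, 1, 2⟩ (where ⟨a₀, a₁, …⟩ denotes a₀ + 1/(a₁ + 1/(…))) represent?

-22/5

Start with 2.
1 + 1/(2/1) = 1 + 1/2 = 3/2
1 + 1/(3/2) = 1 + 2/3 = 5/3
-5 + 1/(5/3) = -5 + 3/5 = -22/5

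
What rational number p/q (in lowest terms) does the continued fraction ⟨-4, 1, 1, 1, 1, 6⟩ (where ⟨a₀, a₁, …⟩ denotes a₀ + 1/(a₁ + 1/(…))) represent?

Compute successive convergents:
a_0 = -4: -4/1
a_1 = 1: -3/1
a_2 = 1: -7/2
a_3 = 1: -10/3
a_4 = 1: -17/5
a_5 = 6: -112/33

-112/33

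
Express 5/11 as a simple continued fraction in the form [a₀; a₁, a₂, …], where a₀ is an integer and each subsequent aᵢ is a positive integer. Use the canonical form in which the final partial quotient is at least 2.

5 = 0·11 + 5, so a_0 = 0
11 = 2·5 + 1, so a_1 = 2
5 = 5·1 + 0, so a_2 = 5

[0; 2, 5]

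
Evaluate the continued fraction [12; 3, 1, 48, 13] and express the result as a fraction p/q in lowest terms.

Starting at the tail and folding back:
Start with 13.
48 + 1/(13/1) = 48 + 1/13 = 625/13
1 + 1/(625/13) = 1 + 13/625 = 638/625
3 + 1/(638/625) = 3 + 625/638 = 2539/638
12 + 1/(2539/638) = 12 + 638/2539 = 31106/2539

31106/2539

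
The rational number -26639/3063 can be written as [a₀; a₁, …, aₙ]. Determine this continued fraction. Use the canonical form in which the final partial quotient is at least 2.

[-9; 3, 3, 3, 15, 6]

-26639 = -9·3063 + 928, so a_0 = -9
3063 = 3·928 + 279, so a_1 = 3
928 = 3·279 + 91, so a_2 = 3
279 = 3·91 + 6, so a_3 = 3
91 = 15·6 + 1, so a_4 = 15
6 = 6·1 + 0, so a_5 = 6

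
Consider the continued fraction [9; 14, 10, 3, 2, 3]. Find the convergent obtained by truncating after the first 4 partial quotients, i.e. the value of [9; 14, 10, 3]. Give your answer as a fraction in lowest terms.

3964/437

Build up convergents one term at a time:
a_0 = 9: 9/1
a_1 = 14: 127/14
a_2 = 10: 1279/141
a_3 = 3: 3964/437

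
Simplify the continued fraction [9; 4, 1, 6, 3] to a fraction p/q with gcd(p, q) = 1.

Build up convergents one term at a time:
a_0 = 9: 9/1
a_1 = 4: 37/4
a_2 = 1: 46/5
a_3 = 6: 313/34
a_4 = 3: 985/107

985/107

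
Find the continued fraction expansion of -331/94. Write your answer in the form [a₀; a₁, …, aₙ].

Run the Euclidean algorithm, recording each quotient:
⌊-331/94⌋ = -4, remainder 45
⌊94/45⌋ = 2, remainder 4
⌊45/4⌋ = 11, remainder 1
⌊4/1⌋ = 4, remainder 0

[-4; 2, 11, 4]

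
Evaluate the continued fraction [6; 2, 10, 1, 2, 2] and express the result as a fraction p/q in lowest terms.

1017/157

a_0 = 6: 6/1
a_1 = 2: 13/2
a_2 = 10: 136/21
a_3 = 1: 149/23
a_4 = 2: 434/67
a_5 = 2: 1017/157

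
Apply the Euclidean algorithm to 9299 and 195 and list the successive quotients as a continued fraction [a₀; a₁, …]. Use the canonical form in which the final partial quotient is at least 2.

[47; 1, 2, 5, 12]

Repeatedly divide and take the remainder:
9299 ÷ 195 → quotient 47, remainder 134
195 ÷ 134 → quotient 1, remainder 61
134 ÷ 61 → quotient 2, remainder 12
61 ÷ 12 → quotient 5, remainder 1
12 ÷ 1 → quotient 12, remainder 0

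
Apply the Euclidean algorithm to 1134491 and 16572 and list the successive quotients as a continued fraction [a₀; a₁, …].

[68; 2, 5, 2, 57, 12]

⌊1134491/16572⌋ = 68, remainder 7595
⌊16572/7595⌋ = 2, remainder 1382
⌊7595/1382⌋ = 5, remainder 685
⌊1382/685⌋ = 2, remainder 12
⌊685/12⌋ = 57, remainder 1
⌊12/1⌋ = 12, remainder 0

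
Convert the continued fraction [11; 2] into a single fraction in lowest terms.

23/2

Starting at the tail and folding back:
Start with 2.
11 + 1/(2/1) = 11 + 1/2 = 23/2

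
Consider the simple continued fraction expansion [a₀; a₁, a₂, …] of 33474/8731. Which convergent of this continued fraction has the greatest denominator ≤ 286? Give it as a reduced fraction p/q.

1085/283

List convergents until the denominator exceeds the bound:
a_0 = 3: 3/1  (≤ bound)
a_1 = 1: 4/1  (≤ bound)
a_2 = 5: 23/6  (≤ bound)
a_3 = 46: 1062/277  (≤ bound)
a_4 = 1: 1085/283  (≤ bound)
a_5 = 3: 4317/1126  (> 286, stop)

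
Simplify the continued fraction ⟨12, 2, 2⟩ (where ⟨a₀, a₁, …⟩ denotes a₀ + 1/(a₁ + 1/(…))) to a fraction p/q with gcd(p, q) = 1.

Use the convergent recurrence hₖ = aₖ·hₖ₋₁ + hₖ₋₂ (and likewise for the denominators kₖ):
a_0 = 12: 12/1
a_1 = 2: 25/2
a_2 = 2: 62/5

62/5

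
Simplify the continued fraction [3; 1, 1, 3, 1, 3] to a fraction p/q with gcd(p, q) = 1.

Work from the innermost term outward:
Start with 3.
1 + 1/(3/1) = 1 + 1/3 = 4/3
3 + 1/(4/3) = 3 + 3/4 = 15/4
1 + 1/(15/4) = 1 + 4/15 = 19/15
1 + 1/(19/15) = 1 + 15/19 = 34/19
3 + 1/(34/19) = 3 + 19/34 = 121/34

121/34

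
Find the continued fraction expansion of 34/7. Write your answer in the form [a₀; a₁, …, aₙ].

[4; 1, 6]

34 = 4·7 + 6, so a_0 = 4
7 = 1·6 + 1, so a_1 = 1
6 = 6·1 + 0, so a_2 = 6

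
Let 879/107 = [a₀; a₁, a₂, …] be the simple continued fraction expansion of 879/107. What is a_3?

1

879 ÷ 107 → quotient 8, remainder 23
107 ÷ 23 → quotient 4, remainder 15
23 ÷ 15 → quotient 1, remainder 8
15 ÷ 8 → quotient 1, remainder 7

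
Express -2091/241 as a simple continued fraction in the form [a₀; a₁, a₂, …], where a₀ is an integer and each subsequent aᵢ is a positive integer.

[-9; 3, 11, 7]

-2091 ÷ 241 → quotient -9, remainder 78
241 ÷ 78 → quotient 3, remainder 7
78 ÷ 7 → quotient 11, remainder 1
7 ÷ 1 → quotient 7, remainder 0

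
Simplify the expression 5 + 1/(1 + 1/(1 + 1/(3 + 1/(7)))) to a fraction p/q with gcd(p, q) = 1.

284/51

a_0 = 5: 5/1
a_1 = 1: 6/1
a_2 = 1: 11/2
a_3 = 3: 39/7
a_4 = 7: 284/51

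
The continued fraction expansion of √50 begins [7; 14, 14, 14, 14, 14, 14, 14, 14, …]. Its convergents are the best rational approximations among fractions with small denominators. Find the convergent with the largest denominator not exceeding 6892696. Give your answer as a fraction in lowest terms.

3880899/548842

a_0 = 7: 7/1  (≤ bound)
a_1 = 14: 99/14  (≤ bound)
a_2 = 14: 1393/197  (≤ bound)
a_3 = 14: 19601/2772  (≤ bound)
a_4 = 14: 275807/39005  (≤ bound)
a_5 = 14: 3880899/548842  (≤ bound)
a_6 = 14: 54608393/7722793  (> 6892696, stop)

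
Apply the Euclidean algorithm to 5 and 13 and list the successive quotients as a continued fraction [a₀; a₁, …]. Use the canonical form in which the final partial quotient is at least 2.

[0; 2, 1, 1, 2]

⌊5/13⌋ = 0, remainder 5
⌊13/5⌋ = 2, remainder 3
⌊5/3⌋ = 1, remainder 2
⌊3/2⌋ = 1, remainder 1
⌊2/1⌋ = 2, remainder 0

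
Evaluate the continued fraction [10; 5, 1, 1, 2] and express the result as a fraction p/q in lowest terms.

Use the convergent recurrence hₖ = aₖ·hₖ₋₁ + hₖ₋₂ (and likewise for the denominators kₖ):
a_0 = 10: 10/1
a_1 = 5: 51/5
a_2 = 1: 61/6
a_3 = 1: 112/11
a_4 = 2: 285/28

285/28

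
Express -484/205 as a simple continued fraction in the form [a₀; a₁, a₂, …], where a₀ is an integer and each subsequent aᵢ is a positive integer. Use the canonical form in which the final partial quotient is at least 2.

Run the Euclidean algorithm, recording each quotient:
⌊-484/205⌋ = -3, remainder 131
⌊205/131⌋ = 1, remainder 74
⌊131/74⌋ = 1, remainder 57
⌊74/57⌋ = 1, remainder 17
⌊57/17⌋ = 3, remainder 6
⌊17/6⌋ = 2, remainder 5
⌊6/5⌋ = 1, remainder 1
⌊5/1⌋ = 5, remainder 0

[-3; 1, 1, 1, 3, 2, 1, 5]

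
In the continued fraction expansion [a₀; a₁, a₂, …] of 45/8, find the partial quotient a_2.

45 = 5·8 + 5, so a_0 = 5
8 = 1·5 + 3, so a_1 = 1
5 = 1·3 + 2, so a_2 = 1

1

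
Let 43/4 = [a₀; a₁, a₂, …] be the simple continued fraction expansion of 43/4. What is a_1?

1

⌊43/4⌋ = 10, remainder 3
⌊4/3⌋ = 1, remainder 1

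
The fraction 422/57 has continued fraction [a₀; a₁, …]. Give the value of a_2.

2

Run the Euclidean algorithm, recording each quotient:
⌊422/57⌋ = 7, remainder 23
⌊57/23⌋ = 2, remainder 11
⌊23/11⌋ = 2, remainder 1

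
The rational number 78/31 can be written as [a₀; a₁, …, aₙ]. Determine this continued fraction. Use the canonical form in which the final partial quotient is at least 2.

⌊78/31⌋ = 2, remainder 16
⌊31/16⌋ = 1, remainder 15
⌊16/15⌋ = 1, remainder 1
⌊15/1⌋ = 15, remainder 0

[2; 1, 1, 15]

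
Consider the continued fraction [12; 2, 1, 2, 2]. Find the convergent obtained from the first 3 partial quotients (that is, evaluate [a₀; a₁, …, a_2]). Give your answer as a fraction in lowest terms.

Start with 1.
2 + 1/(1/1) = 2 + 1/1 = 3/1
12 + 1/(3/1) = 12 + 1/3 = 37/3

37/3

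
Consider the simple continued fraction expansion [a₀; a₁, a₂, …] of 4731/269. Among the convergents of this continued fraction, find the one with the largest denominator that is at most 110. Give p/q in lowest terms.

1108/63

a_0 = 17: 17/1  (≤ bound)
a_1 = 1: 18/1  (≤ bound)
a_2 = 1: 35/2  (≤ bound)
a_3 = 2: 88/5  (≤ bound)
a_4 = 2: 211/12  (≤ bound)
a_5 = 1: 299/17  (≤ bound)
a_6 = 3: 1108/63  (≤ bound)
a_7 = 4: 4731/269  (> 110, stop)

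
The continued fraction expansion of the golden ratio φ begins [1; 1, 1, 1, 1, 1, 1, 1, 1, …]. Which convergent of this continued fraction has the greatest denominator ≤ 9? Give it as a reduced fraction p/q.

13/8

a_0 = 1: 1/1  (≤ bound)
a_1 = 1: 2/1  (≤ bound)
a_2 = 1: 3/2  (≤ bound)
a_3 = 1: 5/3  (≤ bound)
a_4 = 1: 8/5  (≤ bound)
a_5 = 1: 13/8  (≤ bound)
a_6 = 1: 21/13  (> 9, stop)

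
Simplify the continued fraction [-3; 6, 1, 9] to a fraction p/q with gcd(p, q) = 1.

-197/69

Start with 9.
1 + 1/(9/1) = 1 + 1/9 = 10/9
6 + 1/(10/9) = 6 + 9/10 = 69/10
-3 + 1/(69/10) = -3 + 10/69 = -197/69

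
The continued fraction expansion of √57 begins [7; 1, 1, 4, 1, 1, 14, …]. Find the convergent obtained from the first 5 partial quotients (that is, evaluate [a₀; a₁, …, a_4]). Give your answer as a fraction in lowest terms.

83/11

Starting at the tail and folding back:
Start with 1.
4 + 1/(1/1) = 4 + 1/1 = 5/1
1 + 1/(5/1) = 1 + 1/5 = 6/5
1 + 1/(6/5) = 1 + 5/6 = 11/6
7 + 1/(11/6) = 7 + 6/11 = 83/11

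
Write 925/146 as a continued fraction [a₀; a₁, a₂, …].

Apply division with remainder until the remainder is 0:
925 ÷ 146 → quotient 6, remainder 49
146 ÷ 49 → quotient 2, remainder 48
49 ÷ 48 → quotient 1, remainder 1
48 ÷ 1 → quotient 48, remainder 0

[6; 2, 1, 48]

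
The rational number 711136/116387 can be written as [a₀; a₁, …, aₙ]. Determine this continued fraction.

[6; 9, 12, 12, 1, 15, 2, 2]

Apply division with remainder until the remainder is 0:
⌊711136/116387⌋ = 6, remainder 12814
⌊116387/12814⌋ = 9, remainder 1061
⌊12814/1061⌋ = 12, remainder 82
⌊1061/82⌋ = 12, remainder 77
⌊82/77⌋ = 1, remainder 5
⌊77/5⌋ = 15, remainder 2
⌊5/2⌋ = 2, remainder 1
⌊2/1⌋ = 2, remainder 0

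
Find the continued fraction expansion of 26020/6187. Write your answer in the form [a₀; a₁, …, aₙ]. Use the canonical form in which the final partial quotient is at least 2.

[4; 4, 1, 6, 2, 1, 5, 10]

Repeatedly divide and take the remainder:
⌊26020/6187⌋ = 4, remainder 1272
⌊6187/1272⌋ = 4, remainder 1099
⌊1272/1099⌋ = 1, remainder 173
⌊1099/173⌋ = 6, remainder 61
⌊173/61⌋ = 2, remainder 51
⌊61/51⌋ = 1, remainder 10
⌊51/10⌋ = 5, remainder 1
⌊10/1⌋ = 10, remainder 0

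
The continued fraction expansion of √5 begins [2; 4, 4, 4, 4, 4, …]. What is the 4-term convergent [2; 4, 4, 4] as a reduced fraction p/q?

161/72

Start with 4.
4 + 1/(4/1) = 4 + 1/4 = 17/4
4 + 1/(17/4) = 4 + 4/17 = 72/17
2 + 1/(72/17) = 2 + 17/72 = 161/72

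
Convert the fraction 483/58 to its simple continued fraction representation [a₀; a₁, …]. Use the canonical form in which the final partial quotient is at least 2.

[8; 3, 19]

⌊483/58⌋ = 8, remainder 19
⌊58/19⌋ = 3, remainder 1
⌊19/1⌋ = 19, remainder 0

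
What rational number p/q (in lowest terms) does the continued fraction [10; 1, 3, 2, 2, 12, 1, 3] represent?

Start with 3.
1 + 1/(3/1) = 1 + 1/3 = 4/3
12 + 1/(4/3) = 12 + 3/4 = 51/4
2 + 1/(51/4) = 2 + 4/51 = 106/51
2 + 1/(106/51) = 2 + 51/106 = 263/106
3 + 1/(263/106) = 3 + 106/263 = 895/263
1 + 1/(895/263) = 1 + 263/895 = 1158/895
10 + 1/(1158/895) = 10 + 895/1158 = 12475/1158

12475/1158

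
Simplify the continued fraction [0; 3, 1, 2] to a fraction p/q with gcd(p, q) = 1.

3/11

Start with 2.
1 + 1/(2/1) = 1 + 1/2 = 3/2
3 + 1/(3/2) = 3 + 2/3 = 11/3
0 + 1/(11/3) = 0 + 3/11 = 3/11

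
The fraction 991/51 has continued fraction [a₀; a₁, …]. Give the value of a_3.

Apply division with remainder until the remainder is 0:
⌊991/51⌋ = 19, remainder 22
⌊51/22⌋ = 2, remainder 7
⌊22/7⌋ = 3, remainder 1
⌊7/1⌋ = 7, remainder 0

7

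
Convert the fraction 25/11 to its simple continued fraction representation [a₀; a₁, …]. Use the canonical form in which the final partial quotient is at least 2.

⌊25/11⌋ = 2, remainder 3
⌊11/3⌋ = 3, remainder 2
⌊3/2⌋ = 1, remainder 1
⌊2/1⌋ = 2, remainder 0

[2; 3, 1, 2]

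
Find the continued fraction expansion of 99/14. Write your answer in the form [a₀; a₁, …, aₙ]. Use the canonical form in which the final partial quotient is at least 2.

[7; 14]

⌊99/14⌋ = 7, remainder 1
⌊14/1⌋ = 14, remainder 0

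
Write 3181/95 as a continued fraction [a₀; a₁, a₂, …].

[33; 2, 15, 3]

Run the Euclidean algorithm, recording each quotient:
3181 = 33·95 + 46, so a_0 = 33
95 = 2·46 + 3, so a_1 = 2
46 = 15·3 + 1, so a_2 = 15
3 = 3·1 + 0, so a_3 = 3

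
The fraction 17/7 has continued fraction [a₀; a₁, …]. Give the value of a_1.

⌊17/7⌋ = 2, remainder 3
⌊7/3⌋ = 2, remainder 1

2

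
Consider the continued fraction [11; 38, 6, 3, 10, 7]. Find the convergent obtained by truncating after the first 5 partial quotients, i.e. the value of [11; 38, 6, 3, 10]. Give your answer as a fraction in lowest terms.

a_0 = 11: 11/1
a_1 = 38: 419/38
a_2 = 6: 2525/229
a_3 = 3: 7994/725
a_4 = 10: 82465/7479

82465/7479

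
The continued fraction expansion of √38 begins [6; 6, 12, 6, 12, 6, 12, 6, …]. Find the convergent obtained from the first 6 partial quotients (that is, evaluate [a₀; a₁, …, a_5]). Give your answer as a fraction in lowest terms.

202501/32850

a_0 = 6: 6/1
a_1 = 6: 37/6
a_2 = 12: 450/73
a_3 = 6: 2737/444
a_4 = 12: 33294/5401
a_5 = 6: 202501/32850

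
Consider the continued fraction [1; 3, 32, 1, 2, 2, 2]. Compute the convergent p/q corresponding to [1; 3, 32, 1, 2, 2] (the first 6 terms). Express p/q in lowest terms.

923/694

Compute successive convergents:
a_0 = 1: 1/1
a_1 = 3: 4/3
a_2 = 32: 129/97
a_3 = 1: 133/100
a_4 = 2: 395/297
a_5 = 2: 923/694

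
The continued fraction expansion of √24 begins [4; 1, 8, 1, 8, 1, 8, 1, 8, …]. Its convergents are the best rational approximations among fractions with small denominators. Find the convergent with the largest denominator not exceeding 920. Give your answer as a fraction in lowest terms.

4316/881

a_0 = 4: 4/1  (≤ bound)
a_1 = 1: 5/1  (≤ bound)
a_2 = 8: 44/9  (≤ bound)
a_3 = 1: 49/10  (≤ bound)
a_4 = 8: 436/89  (≤ bound)
a_5 = 1: 485/99  (≤ bound)
a_6 = 8: 4316/881  (≤ bound)
a_7 = 1: 4801/980  (> 920, stop)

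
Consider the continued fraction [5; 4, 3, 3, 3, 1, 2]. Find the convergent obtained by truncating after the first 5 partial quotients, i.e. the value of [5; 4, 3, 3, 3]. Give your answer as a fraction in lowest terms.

Starting at the tail and folding back:
Start with 3.
3 + 1/(3/1) = 3 + 1/3 = 10/3
3 + 1/(10/3) = 3 + 3/10 = 33/10
4 + 1/(33/10) = 4 + 10/33 = 142/33
5 + 1/(142/33) = 5 + 33/142 = 743/142

743/142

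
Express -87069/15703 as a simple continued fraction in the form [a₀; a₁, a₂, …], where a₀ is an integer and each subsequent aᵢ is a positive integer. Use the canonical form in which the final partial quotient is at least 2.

Repeatedly divide and take the remainder:
⌊-87069/15703⌋ = -6, remainder 7149
⌊15703/7149⌋ = 2, remainder 1405
⌊7149/1405⌋ = 5, remainder 124
⌊1405/124⌋ = 11, remainder 41
⌊124/41⌋ = 3, remainder 1
⌊41/1⌋ = 41, remainder 0

[-6; 2, 5, 11, 3, 41]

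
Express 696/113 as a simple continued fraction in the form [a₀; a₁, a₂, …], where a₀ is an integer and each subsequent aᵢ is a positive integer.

[6; 6, 3, 1, 1, 2]

Run the Euclidean algorithm, recording each quotient:
696 = 6·113 + 18, so a_0 = 6
113 = 6·18 + 5, so a_1 = 6
18 = 3·5 + 3, so a_2 = 3
5 = 1·3 + 2, so a_3 = 1
3 = 1·2 + 1, so a_4 = 1
2 = 2·1 + 0, so a_5 = 2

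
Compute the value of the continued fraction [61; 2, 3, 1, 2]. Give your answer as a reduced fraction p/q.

1536/25

a_0 = 61: 61/1
a_1 = 2: 123/2
a_2 = 3: 430/7
a_3 = 1: 553/9
a_4 = 2: 1536/25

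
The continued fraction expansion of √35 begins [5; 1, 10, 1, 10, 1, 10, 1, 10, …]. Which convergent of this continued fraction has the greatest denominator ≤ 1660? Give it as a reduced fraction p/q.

List convergents until the denominator exceeds the bound:
a_0 = 5: 5/1  (≤ bound)
a_1 = 1: 6/1  (≤ bound)
a_2 = 10: 65/11  (≤ bound)
a_3 = 1: 71/12  (≤ bound)
a_4 = 10: 775/131  (≤ bound)
a_5 = 1: 846/143  (≤ bound)
a_6 = 10: 9235/1561  (≤ bound)
a_7 = 1: 10081/1704  (> 1660, stop)

9235/1561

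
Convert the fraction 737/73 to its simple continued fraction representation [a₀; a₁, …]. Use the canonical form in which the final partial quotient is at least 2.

[10; 10, 2, 3]

Run the Euclidean algorithm, recording each quotient:
737 = 10·73 + 7, so a_0 = 10
73 = 10·7 + 3, so a_1 = 10
7 = 2·3 + 1, so a_2 = 2
3 = 3·1 + 0, so a_3 = 3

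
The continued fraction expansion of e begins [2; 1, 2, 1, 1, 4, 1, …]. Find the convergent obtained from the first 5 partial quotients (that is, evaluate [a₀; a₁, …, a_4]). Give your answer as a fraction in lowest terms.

Build up convergents one term at a time:
a_0 = 2: 2/1
a_1 = 1: 3/1
a_2 = 2: 8/3
a_3 = 1: 11/4
a_4 = 1: 19/7

19/7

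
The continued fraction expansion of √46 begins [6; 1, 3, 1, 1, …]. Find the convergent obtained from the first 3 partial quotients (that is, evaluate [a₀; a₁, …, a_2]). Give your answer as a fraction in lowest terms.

Start with 3.
1 + 1/(3/1) = 1 + 1/3 = 4/3
6 + 1/(4/3) = 6 + 3/4 = 27/4

27/4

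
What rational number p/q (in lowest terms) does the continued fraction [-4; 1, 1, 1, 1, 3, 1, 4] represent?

Start with 4.
1 + 1/(4/1) = 1 + 1/4 = 5/4
3 + 1/(5/4) = 3 + 4/5 = 19/5
1 + 1/(19/5) = 1 + 5/19 = 24/19
1 + 1/(24/19) = 1 + 19/24 = 43/24
1 + 1/(43/24) = 1 + 24/43 = 67/43
1 + 1/(67/43) = 1 + 43/67 = 110/67
-4 + 1/(110/67) = -4 + 67/110 = -373/110

-373/110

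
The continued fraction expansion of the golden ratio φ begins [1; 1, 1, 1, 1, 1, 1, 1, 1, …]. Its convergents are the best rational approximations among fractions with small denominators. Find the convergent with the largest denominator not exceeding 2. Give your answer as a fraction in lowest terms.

3/2

a_0 = 1: 1/1  (≤ bound)
a_1 = 1: 2/1  (≤ bound)
a_2 = 1: 3/2  (≤ bound)
a_3 = 1: 5/3  (> 2, stop)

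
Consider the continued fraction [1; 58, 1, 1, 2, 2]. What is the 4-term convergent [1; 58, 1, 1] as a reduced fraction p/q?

Start with 1.
1 + 1/(1/1) = 1 + 1/1 = 2/1
58 + 1/(2/1) = 58 + 1/2 = 117/2
1 + 1/(117/2) = 1 + 2/117 = 119/117

119/117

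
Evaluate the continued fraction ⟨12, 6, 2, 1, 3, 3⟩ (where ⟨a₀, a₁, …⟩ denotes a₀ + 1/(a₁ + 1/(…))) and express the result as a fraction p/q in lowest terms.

Start with 3.
3 + 1/(3/1) = 3 + 1/3 = 10/3
1 + 1/(10/3) = 1 + 3/10 = 13/10
2 + 1/(13/10) = 2 + 10/13 = 36/13
6 + 1/(36/13) = 6 + 13/36 = 229/36
12 + 1/(229/36) = 12 + 36/229 = 2784/229

2784/229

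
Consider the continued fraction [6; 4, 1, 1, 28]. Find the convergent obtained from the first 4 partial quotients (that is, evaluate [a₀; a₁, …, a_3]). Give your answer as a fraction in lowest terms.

a_0 = 6: 6/1
a_1 = 4: 25/4
a_2 = 1: 31/5
a_3 = 1: 56/9

56/9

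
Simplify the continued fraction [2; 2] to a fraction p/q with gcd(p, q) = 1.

Start with 2.
2 + 1/(2/1) = 2 + 1/2 = 5/2

5/2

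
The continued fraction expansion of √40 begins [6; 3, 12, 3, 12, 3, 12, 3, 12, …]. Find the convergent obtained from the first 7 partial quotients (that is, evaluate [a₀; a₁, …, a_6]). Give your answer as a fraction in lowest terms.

Start with 12.
3 + 1/(12/1) = 3 + 1/12 = 37/12
12 + 1/(37/12) = 12 + 12/37 = 456/37
3 + 1/(456/37) = 3 + 37/456 = 1405/456
12 + 1/(1405/456) = 12 + 456/1405 = 17316/1405
3 + 1/(17316/1405) = 3 + 1405/17316 = 53353/17316
6 + 1/(53353/17316) = 6 + 17316/53353 = 337434/53353

337434/53353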